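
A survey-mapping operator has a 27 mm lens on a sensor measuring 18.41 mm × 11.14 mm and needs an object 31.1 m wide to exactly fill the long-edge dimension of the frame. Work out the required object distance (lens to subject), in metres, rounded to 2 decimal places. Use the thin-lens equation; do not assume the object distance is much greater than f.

45.64 m

W: 31.1 m = 31100 mm.
Magnification m = w/W = dᵢ/dₒ; combined with 1/f = 1/dₒ + 1/dᵢ this gives dₒ = f·(1 + W/w).
dₒ = 27 mm × (1 + 31100/18.41) = 27 × 1690.2993 ≈ 45638.081 mm = 45.6381 m.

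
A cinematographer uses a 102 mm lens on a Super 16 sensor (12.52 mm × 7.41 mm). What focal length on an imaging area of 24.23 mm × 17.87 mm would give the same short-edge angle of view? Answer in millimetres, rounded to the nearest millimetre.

Equal angle of view means equal height/f ratio, so f₂ = f₁ · (height₂/height₁) = 102 × 17.87/7.41.
f₂ = 102 × 2.41161 ≈ 245.984 mm.

246 mm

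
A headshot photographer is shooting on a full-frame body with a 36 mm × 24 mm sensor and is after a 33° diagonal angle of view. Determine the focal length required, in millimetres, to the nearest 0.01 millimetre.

73.03 mm

Sensor diagonal = √(36² + 24²) = √1872.0000 ≈ 43.2666 mm.
From α = 2·arctan(d/2f) we get f = d / (2·tan(α/2)).
With d = 43.2666 mm and α/2 = 16.5°, tan(α/2) ≈ 0.29621, so f ≈ 43.2666 / 0.59243 ≈ 73.0328 mm.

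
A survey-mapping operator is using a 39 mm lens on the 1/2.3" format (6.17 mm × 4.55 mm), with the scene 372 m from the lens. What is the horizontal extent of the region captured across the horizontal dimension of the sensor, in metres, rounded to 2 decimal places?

58.85 m

dₒ: 372 m = 372000 mm.
Similar triangles through the lens centre give W/dₒ = w/dᵢ; with 1/f = 1/dₒ + 1/dᵢ this gives W = w·(dₒ − f)/f.
W = 6.17 mm × (372000 − 39) / 39 = 6.17 × 9537.4615 ≈ 58846.138 mm = 58.8461 m.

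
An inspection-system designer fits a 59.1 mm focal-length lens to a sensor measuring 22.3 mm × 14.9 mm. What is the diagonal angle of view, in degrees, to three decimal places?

Sensor diagonal = √(22.3² + 14.9²) = √719.3000 ≈ 26.8198 mm.
Angle of view α = 2·arctan(d/2f) with d = 26.8198 mm and f = 59.1 mm.
d/2f = 0.22690; arctan(0.22690) ≈ 12.7840°, so α ≈ 25.5681°.

25.568°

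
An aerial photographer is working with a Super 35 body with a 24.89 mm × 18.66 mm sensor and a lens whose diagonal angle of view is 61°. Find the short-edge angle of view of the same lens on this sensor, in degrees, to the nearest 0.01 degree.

Sensor diagonal = √(24.89² + 18.66²) = √967.7077 ≈ 31.1080 mm.
From the diagonal AOV: f = 31.1080 / (2·tan(30.5°)) = 31.1080 / 1.17809 ≈ 26.4055 mm.
Short-edge AOV = 2·arctan(18.66 / (2 × 26.4055)) = 2·arctan(0.35334) ≈ 38.9203°.

38.92°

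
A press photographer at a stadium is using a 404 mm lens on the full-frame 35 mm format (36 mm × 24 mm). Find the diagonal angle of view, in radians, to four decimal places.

Sensor diagonal = √(36² + 24²) = √1872.0000 ≈ 43.2666 mm.
Angle of view α = 2·arctan(d/2f) with d = 43.2666 mm and f = 404 mm.
d/2f = 0.05355; arctan(0.05355) ≈ 0.0535 rad, so α ≈ 0.1070 rad.

0.1070 rad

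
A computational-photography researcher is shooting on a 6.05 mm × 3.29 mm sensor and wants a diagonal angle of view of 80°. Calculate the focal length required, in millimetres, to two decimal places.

4.10 mm

Sensor diagonal = √(6.05² + 3.29²) = √47.4266 ≈ 6.8867 mm.
From α = 2·arctan(d/2f) we get f = d / (2·tan(α/2)).
With d = 6.8867 mm and α/2 = 40°, tan(α/2) ≈ 0.83910, so f ≈ 6.8867 / 1.67820 ≈ 4.1036 mm.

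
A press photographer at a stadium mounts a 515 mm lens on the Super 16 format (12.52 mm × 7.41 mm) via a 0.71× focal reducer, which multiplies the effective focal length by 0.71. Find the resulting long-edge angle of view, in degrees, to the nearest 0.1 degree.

Effective focal length f = 515 × 0.71 = 365.65 mm.
α = 2·arctan(12.52 / (2 × 365.65)) = 2·arctan(0.01712) ≈ 1.9616°.

2.0°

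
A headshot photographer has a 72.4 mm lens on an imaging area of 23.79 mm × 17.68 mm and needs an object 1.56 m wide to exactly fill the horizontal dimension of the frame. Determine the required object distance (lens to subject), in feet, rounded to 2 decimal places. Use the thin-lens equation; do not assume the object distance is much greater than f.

W: 1.56 m = 1560 mm.
Magnification m = w/W = dᵢ/dₒ; combined with 1/f = 1/dₒ + 1/dᵢ this gives dₒ = f·(1 + W/w).
dₒ = 72.4 mm × (1 + 1560/23.79) = 72.4 × 66.5738 ≈ 4819.941 mm = 4819.941/304.8 ft = 15.8135 ft.

15.81 ft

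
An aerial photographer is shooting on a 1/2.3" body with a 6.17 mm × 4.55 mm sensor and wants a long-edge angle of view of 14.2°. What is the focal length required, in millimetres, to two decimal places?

From α = 2·arctan(w/2f) we get f = w / (2·tan(α/2)).
With w = 6.17 mm and α/2 = 7.1°, tan(α/2) ≈ 0.12456, so f ≈ 6.17 / 0.24911 ≈ 24.7679 mm.

24.77 mm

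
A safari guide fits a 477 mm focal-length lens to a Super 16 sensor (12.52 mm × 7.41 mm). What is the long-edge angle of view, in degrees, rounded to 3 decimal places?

1.504°

Angle of view α = 2·arctan(w/2f) with w = 12.52 mm and f = 477 mm.
w/2f = 0.01312; arctan(0.01312) ≈ 0.7519°, so α ≈ 1.5038°.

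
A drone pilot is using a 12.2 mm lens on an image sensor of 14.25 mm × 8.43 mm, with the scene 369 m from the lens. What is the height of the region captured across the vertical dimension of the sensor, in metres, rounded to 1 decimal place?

255.0 m

dₒ: 369 m = 369000 mm.
Similar triangles through the lens centre give W/dₒ = h/dᵢ; with 1/f = 1/dₒ + 1/dᵢ this gives W = h·(dₒ − f)/f.
W = 8.43 mm × (369000 − 12.2) / 12.2 = 8.43 × 30244.9016 ≈ 254964.521 mm = 254.965 m.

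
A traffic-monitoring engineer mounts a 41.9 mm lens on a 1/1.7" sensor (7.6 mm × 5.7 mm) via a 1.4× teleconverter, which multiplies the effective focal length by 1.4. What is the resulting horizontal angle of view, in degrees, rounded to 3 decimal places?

Effective focal length f = 41.9 × 1.4 = 58.66 mm.
α = 2·arctan(7.6 / (2 × 58.66)) = 2·arctan(0.06478) ≈ 7.4129°.

7.413°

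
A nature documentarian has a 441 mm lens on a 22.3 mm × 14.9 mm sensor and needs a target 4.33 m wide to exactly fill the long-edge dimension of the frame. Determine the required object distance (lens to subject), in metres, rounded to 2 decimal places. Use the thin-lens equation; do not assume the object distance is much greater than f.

W: 4.33 m = 4330 mm.
Magnification m = w/W = dᵢ/dₒ; combined with 1/f = 1/dₒ + 1/dᵢ this gives dₒ = f·(1 + W/w).
dₒ = 441 mm × (1 + 4330/22.3) = 441 × 195.1704 ≈ 86070.148 mm = 86.0701 m.

86.07 m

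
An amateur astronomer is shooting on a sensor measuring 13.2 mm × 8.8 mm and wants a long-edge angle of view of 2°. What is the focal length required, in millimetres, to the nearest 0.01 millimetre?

378.11 mm

From α = 2·arctan(w/2f) we get f = w / (2·tan(α/2)).
With w = 13.2 mm and α/2 = 1°, tan(α/2) ≈ 0.01746, so f ≈ 13.2 / 0.03491 ≈ 378.1137 mm.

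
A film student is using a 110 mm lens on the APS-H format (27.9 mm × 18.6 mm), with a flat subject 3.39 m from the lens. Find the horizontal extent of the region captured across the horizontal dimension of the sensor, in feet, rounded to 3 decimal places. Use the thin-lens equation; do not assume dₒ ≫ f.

dₒ: 3.39 m = 3390 mm.
Similar triangles through the lens centre give W/dₒ = w/dᵢ; with 1/f = 1/dₒ + 1/dᵢ this gives W = w·(dₒ − f)/f.
W = 27.9 mm × (3390 − 110) / 110 = 27.9 × 29.8182 ≈ 831.927 mm = 831.927/304.8 ft = 2.72942 ft.

2.729 ft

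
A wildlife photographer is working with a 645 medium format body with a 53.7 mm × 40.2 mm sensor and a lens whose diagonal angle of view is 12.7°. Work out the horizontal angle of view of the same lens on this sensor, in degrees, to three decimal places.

Sensor diagonal = √(53.7² + 40.2²) = √4499.7300 ≈ 67.0800 mm.
From the diagonal AOV: f = 67.0800 / (2·tan(6.35°)) = 67.0800 / 0.22257 ≈ 301.3900 mm.
Horizontal AOV = 2·arctan(53.7 / (2 × 301.3900)) = 2·arctan(0.08909) ≈ 10.1818°.

10.182°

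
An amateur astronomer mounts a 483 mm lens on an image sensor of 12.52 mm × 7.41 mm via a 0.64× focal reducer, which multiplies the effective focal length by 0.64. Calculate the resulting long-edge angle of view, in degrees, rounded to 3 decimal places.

2.320°

Effective focal length f = 483 × 0.64 = 309.12 mm.
α = 2·arctan(12.52 / (2 × 309.12)) = 2·arctan(0.02025) ≈ 2.3203°.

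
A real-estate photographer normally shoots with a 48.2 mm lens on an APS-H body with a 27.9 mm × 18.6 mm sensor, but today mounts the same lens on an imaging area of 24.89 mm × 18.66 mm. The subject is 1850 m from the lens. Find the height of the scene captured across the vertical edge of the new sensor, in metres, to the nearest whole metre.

The focal length stays 48.2 mm; the relevant sensor dimension is now h = 18.66 mm. Object distance dₒ = 1850 m = 1.85e+06 mm.
Thin-lens field height W = h·(dₒ − f)/f = 18.66 × (1.85e+06 − 48.2)/48.2 ≈ 716184.660 mm = 716.185 m.

716 m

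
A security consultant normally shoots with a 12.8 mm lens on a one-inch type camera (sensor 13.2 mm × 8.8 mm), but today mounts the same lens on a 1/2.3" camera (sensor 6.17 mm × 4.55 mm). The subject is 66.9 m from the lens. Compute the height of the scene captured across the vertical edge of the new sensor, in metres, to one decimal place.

The focal length stays 12.8 mm; the relevant sensor dimension is now h = 4.55 mm. Object distance dₒ = 66.9 m = 66900 mm.
Thin-lens field height W = h·(dₒ − f)/f = 4.55 × (66900 − 12.8)/12.8 ≈ 23776.309 mm = 23.7763 m.

23.8 m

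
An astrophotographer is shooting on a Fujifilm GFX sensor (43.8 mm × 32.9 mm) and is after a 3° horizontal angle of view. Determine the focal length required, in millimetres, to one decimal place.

From α = 2·arctan(w/2f) we get f = w / (2·tan(α/2)).
With w = 43.8 mm and α/2 = 1.5°, tan(α/2) ≈ 0.02619, so f ≈ 43.8 / 0.05237 ≈ 836.3273 mm.

836.3 mm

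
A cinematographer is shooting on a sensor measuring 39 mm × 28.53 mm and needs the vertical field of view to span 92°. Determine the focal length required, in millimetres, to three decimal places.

From α = 2·arctan(h/2f) we get f = h / (2·tan(α/2)).
With h = 28.53 mm and α/2 = 46°, tan(α/2) ≈ 1.03553, so f ≈ 28.53 / 2.07106 ≈ 13.7756 mm.

13.776 mm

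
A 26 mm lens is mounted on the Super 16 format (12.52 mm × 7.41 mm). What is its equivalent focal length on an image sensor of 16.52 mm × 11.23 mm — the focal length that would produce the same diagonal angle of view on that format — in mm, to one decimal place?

Sensor diagonal = √(12.52² + 7.41²) = √211.6585 ≈ 14.5485 mm.
Sensor diagonal = √(16.52² + 11.23²) = √399.0233 ≈ 19.9756 mm.
Equal angle of view means equal diagonal/f ratio, so f₂ = f₁ · (diagonal₂/diagonal₁) = 26 × 19.9756/14.5485.
f₂ = 26 × 1.37303 ≈ 35.699 mm.

35.7 mm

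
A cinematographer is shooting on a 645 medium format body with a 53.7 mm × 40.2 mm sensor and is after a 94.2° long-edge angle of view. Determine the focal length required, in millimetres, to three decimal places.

From α = 2·arctan(w/2f) we get f = w / (2·tan(α/2)).
With w = 53.7 mm and α/2 = 47.1°, tan(α/2) ≈ 1.07613, so f ≈ 53.7 / 2.15226 ≈ 24.9506 mm.

24.951 mm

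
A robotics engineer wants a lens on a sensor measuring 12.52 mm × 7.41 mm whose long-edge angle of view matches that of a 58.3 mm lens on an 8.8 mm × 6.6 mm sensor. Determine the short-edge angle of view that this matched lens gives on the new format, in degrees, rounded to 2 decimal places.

5.12°

Equal long-edge AOV ⇒ f₂ = f₁ · 12.52/8.8 = 58.3 × 1.42273 ≈ 82.9450 mm.
Short-edge AOV on the new format = 2·arctan(7.41 / (2 × 82.9450)) = 2·arctan(0.04467) ≈ 5.1152°.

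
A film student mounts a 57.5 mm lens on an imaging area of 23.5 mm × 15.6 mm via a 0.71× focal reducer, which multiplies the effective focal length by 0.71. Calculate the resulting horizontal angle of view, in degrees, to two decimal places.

Effective focal length f = 57.5 × 0.71 = 40.825 mm.
α = 2·arctan(23.5 / (2 × 40.825)) = 2·arctan(0.28781) ≈ 32.1131°.

32.11°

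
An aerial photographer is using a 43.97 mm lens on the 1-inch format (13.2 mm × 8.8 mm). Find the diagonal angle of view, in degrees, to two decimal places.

20.45°

Sensor diagonal = √(13.2² + 8.8²) = √251.6800 ≈ 15.8644 mm.
Angle of view α = 2·arctan(d/2f) with d = 15.8644 mm and f = 43.97 mm.
d/2f = 0.18040; arctan(0.18040) ≈ 10.2262°, so α ≈ 20.4524°.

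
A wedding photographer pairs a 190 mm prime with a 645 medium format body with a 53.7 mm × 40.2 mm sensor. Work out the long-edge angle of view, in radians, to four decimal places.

0.2808 rad

Angle of view α = 2·arctan(w/2f) with w = 53.7 mm and f = 190 mm.
w/2f = 0.14132; arctan(0.14132) ≈ 0.1404 rad, so α ≈ 0.2808 rad.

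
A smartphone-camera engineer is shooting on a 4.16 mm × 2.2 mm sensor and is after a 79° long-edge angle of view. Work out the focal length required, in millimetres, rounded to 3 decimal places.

2.523 mm

From α = 2·arctan(w/2f) we get f = w / (2·tan(α/2)).
With w = 4.16 mm and α/2 = 39.5°, tan(α/2) ≈ 0.82434, so f ≈ 4.16 / 1.64867 ≈ 2.5232 mm.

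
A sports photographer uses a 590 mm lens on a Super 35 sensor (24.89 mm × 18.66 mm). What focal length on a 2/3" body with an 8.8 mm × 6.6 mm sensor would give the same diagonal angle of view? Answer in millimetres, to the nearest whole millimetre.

Sensor diagonal = √(24.89² + 18.66²) = √967.7077 ≈ 31.1080 mm.
Sensor diagonal = √(8.8² + 6.6²) = √121.0000 ≈ 11.0000 mm.
Equal angle of view means equal diagonal/f ratio, so f₂ = f₁ · (diagonal₂/diagonal₁) = 590 × 11.0000/31.1080.
f₂ = 590 × 0.35361 ≈ 208.628 mm.

209 mm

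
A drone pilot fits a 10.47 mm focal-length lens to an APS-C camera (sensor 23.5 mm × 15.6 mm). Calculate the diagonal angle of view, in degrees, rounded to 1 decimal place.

106.8°

Sensor diagonal = √(23.5² + 15.6²) = √795.6100 ≈ 28.2066 mm.
Angle of view α = 2·arctan(d/2f) with d = 28.2066 mm and f = 10.47 mm.
d/2f = 1.34702; arctan(1.34702) ≈ 53.4105°, so α ≈ 106.8211°.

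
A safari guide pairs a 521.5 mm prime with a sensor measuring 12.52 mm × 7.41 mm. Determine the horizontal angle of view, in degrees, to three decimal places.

1.375°

Angle of view α = 2·arctan(w/2f) with w = 12.52 mm and f = 521.5 mm.
w/2f = 0.01200; arctan(0.01200) ≈ 0.6877°, so α ≈ 1.3755°.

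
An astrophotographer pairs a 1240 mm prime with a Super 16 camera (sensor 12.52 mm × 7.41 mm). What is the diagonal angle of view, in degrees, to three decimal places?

0.672°

Sensor diagonal = √(12.52² + 7.41²) = √211.6585 ≈ 14.5485 mm.
Angle of view α = 2·arctan(d/2f) with d = 14.5485 mm and f = 1240 mm.
d/2f = 0.00587; arctan(0.00587) ≈ 0.3361°, so α ≈ 0.6722°.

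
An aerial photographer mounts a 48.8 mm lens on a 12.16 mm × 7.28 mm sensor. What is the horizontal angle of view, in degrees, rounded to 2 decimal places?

14.20°

Angle of view α = 2·arctan(w/2f) with w = 12.16 mm and f = 48.8 mm.
w/2f = 0.12459; arctan(0.12459) ≈ 7.1019°, so α ≈ 14.2038°.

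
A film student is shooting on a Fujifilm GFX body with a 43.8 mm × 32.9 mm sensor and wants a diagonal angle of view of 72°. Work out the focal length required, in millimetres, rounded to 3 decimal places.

37.699 mm

Sensor diagonal = √(43.8² + 32.9²) = √3000.8500 ≈ 54.7800 mm.
From α = 2·arctan(d/2f) we get f = d / (2·tan(α/2)).
With d = 54.7800 mm and α/2 = 36°, tan(α/2) ≈ 0.72654, so f ≈ 54.7800 / 1.45309 ≈ 37.6991 mm.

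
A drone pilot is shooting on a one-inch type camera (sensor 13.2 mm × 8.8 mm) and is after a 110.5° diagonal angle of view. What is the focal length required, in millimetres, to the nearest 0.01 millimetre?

5.50 mm

Sensor diagonal = √(13.2² + 8.8²) = √251.6800 ≈ 15.8644 mm.
From α = 2·arctan(d/2f) we get f = d / (2·tan(α/2)).
With d = 15.8644 mm and α/2 = 55.25°, tan(α/2) ≈ 1.44149, so f ≈ 15.8644 / 2.88299 ≈ 5.5028 mm.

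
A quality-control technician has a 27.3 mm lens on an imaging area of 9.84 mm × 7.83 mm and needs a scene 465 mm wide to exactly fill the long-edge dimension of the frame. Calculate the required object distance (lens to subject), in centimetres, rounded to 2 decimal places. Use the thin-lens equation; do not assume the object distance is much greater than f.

131.74 cm

Magnification m = w/W = dᵢ/dₒ; combined with 1/f = 1/dₒ + 1/dᵢ this gives dₒ = f·(1 + W/w).
dₒ = 27.3 mm × (1 + 465/9.84) = 27.3 × 48.2561 ≈ 1317.391 mm = 131.739 cm.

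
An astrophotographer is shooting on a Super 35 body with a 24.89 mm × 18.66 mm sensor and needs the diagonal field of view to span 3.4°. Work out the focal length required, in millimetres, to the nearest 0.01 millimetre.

524.07 mm

Sensor diagonal = √(24.89² + 18.66²) = √967.7077 ≈ 31.1080 mm.
From α = 2·arctan(d/2f) we get f = d / (2·tan(α/2)).
With d = 31.1080 mm and α/2 = 1.7°, tan(α/2) ≈ 0.02968, so f ≈ 31.1080 / 0.05936 ≈ 524.0688 mm.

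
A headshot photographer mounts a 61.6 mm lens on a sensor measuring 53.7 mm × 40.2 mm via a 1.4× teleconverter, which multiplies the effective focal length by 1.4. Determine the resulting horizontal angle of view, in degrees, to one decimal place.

34.6°

Effective focal length f = 61.6 × 1.4 = 86.24 mm.
α = 2·arctan(53.7 / (2 × 86.24)) = 2·arctan(0.31134) ≈ 34.5870°.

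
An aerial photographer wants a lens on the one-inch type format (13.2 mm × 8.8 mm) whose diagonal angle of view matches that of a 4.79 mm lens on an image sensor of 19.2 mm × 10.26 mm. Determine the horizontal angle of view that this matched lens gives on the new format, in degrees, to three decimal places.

124.252°

Sensor diagonal = √(19.2² + 10.26²) = √473.9076 ≈ 21.7694 mm.
Sensor diagonal = √(13.2² + 8.8²) = √251.6800 ≈ 15.8644 mm.
Equal diagonal AOV ⇒ f₂ = f₁ · 15.8644/21.7694 = 4.79 × 0.72875 ≈ 3.4907 mm.
Horizontal AOV on the new format = 2·arctan(13.2 / (2 × 3.4907)) = 2·arctan(1.89074) ≈ 124.2518°.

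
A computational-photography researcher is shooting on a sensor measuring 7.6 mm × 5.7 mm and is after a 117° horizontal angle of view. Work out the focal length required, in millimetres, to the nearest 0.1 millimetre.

From α = 2·arctan(w/2f) we get f = w / (2·tan(α/2)).
With w = 7.6 mm and α/2 = 58.5°, tan(α/2) ≈ 1.63185, so f ≈ 7.6 / 3.26370 ≈ 2.3286 mm.

2.3 mm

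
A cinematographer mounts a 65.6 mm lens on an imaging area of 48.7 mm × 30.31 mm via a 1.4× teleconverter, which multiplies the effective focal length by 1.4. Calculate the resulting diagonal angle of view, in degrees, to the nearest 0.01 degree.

34.69°

Effective focal length f = 65.6 × 1.4 = 91.84 mm.
Sensor diagonal = √(48.7² + 30.31²) = √3290.3861 ≈ 57.3619 mm.
α = 2·arctan(57.362 / (2 × 91.84)) = 2·arctan(0.31229) ≈ 34.6864°.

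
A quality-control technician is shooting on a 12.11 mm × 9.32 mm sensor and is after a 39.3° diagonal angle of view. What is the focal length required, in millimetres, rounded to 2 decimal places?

Sensor diagonal = √(12.11² + 9.32²) = √233.5145 ≈ 15.2812 mm.
From α = 2·arctan(d/2f) we get f = d / (2·tan(α/2)).
With d = 15.2812 mm and α/2 = 19.65°, tan(α/2) ≈ 0.35707, so f ≈ 15.2812 / 0.71414 ≈ 21.3982 mm.

21.40 mm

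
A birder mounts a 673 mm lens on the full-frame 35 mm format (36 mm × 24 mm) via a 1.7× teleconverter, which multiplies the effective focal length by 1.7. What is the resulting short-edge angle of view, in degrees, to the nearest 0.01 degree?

Effective focal length f = 673 × 1.7 = 1144.1 mm.
α = 2·arctan(24 / (2 × 1144.1)) = 2·arctan(0.01049) ≈ 1.2019°.

1.20°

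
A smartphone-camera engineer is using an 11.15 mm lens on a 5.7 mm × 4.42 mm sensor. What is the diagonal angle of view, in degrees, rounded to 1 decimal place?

35.8°

Sensor diagonal = √(5.7² + 4.42²) = √52.0264 ≈ 7.2129 mm.
Angle of view α = 2·arctan(d/2f) with d = 7.2129 mm and f = 11.15 mm.
d/2f = 0.32345; arctan(0.32345) ≈ 17.9238°, so α ≈ 35.8476°.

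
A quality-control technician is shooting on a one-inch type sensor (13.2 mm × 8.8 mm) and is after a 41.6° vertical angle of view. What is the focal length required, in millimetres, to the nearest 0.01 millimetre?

11.58 mm

From α = 2·arctan(h/2f) we get f = h / (2·tan(α/2)).
With h = 8.8 mm and α/2 = 20.8°, tan(α/2) ≈ 0.37986, so f ≈ 8.8 / 0.75973 ≈ 11.5831 mm.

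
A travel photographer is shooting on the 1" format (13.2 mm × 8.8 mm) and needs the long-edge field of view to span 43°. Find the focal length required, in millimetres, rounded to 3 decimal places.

16.755 mm

From α = 2·arctan(w/2f) we get f = w / (2·tan(α/2)).
With w = 13.2 mm and α/2 = 21.5°, tan(α/2) ≈ 0.39391, so f ≈ 13.2 / 0.78782 ≈ 16.7551 mm.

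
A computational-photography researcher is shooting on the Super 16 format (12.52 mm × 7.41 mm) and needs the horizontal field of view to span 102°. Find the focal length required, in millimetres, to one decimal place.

5.1 mm

From α = 2·arctan(w/2f) we get f = w / (2·tan(α/2)).
With w = 12.52 mm and α/2 = 51°, tan(α/2) ≈ 1.23490, so f ≈ 12.52 / 2.46979 ≈ 5.0692 mm.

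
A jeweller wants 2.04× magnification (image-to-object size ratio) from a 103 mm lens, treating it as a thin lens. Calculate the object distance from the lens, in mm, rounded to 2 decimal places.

153.49 mm

With m = dᵢ/dₒ and 1/f = 1/dₒ + 1/dᵢ, substituting dᵢ = m·dₒ gives 1/f = (1 + 1/m)/dₒ, hence dₒ = f·(1 + 1/m).
dₒ = 103 × (1 + 1/2.04) = 103 × 1.49020 ≈ 153.490 mm.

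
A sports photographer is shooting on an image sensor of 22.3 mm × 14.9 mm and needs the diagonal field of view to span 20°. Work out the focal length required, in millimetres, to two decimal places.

Sensor diagonal = √(22.3² + 14.9²) = √719.3000 ≈ 26.8198 mm.
From α = 2·arctan(d/2f) we get f = d / (2·tan(α/2)).
With d = 26.8198 mm and α/2 = 10°, tan(α/2) ≈ 0.17633, so f ≈ 26.8198 / 0.35265 ≈ 76.0512 mm.

76.05 mm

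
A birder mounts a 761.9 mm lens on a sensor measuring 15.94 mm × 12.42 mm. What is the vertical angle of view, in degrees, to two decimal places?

0.93°

Angle of view α = 2·arctan(h/2f) with h = 12.42 mm and f = 761.9 mm.
h/2f = 0.00815; arctan(0.00815) ≈ 0.4670°, so α ≈ 0.9340°.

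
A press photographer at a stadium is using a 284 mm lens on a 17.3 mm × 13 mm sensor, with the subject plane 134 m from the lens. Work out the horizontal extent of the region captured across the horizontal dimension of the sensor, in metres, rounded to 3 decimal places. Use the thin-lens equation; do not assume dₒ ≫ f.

8.145 m

dₒ: 134 m = 134000 mm.
Similar triangles through the lens centre give W/dₒ = w/dᵢ; with 1/f = 1/dₒ + 1/dᵢ this gives W = w·(dₒ − f)/f.
W = 17.3 mm × (134000 − 284) / 284 = 17.3 × 470.8310 ≈ 8145.376 mm = 8.14538 m.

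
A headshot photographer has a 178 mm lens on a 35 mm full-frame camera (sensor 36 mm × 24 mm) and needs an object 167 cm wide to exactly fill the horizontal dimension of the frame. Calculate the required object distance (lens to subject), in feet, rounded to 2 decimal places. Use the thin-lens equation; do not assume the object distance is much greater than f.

W: 167 cm = 1670 mm.
Magnification m = w/W = dᵢ/dₒ; combined with 1/f = 1/dₒ + 1/dᵢ this gives dₒ = f·(1 + W/w).
dₒ = 178 mm × (1 + 1670/36) = 178 × 47.3889 ≈ 8435.222 mm = 8435.222/304.8 ft = 27.6746 ft.

27.67 ft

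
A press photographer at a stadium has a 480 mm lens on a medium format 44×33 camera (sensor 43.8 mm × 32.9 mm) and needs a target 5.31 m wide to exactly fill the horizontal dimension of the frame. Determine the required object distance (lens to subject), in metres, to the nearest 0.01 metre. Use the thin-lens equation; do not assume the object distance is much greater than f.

W: 5.31 m = 5310 mm.
Magnification m = w/W = dᵢ/dₒ; combined with 1/f = 1/dₒ + 1/dᵢ this gives dₒ = f·(1 + W/w).
dₒ = 480 mm × (1 + 5310/43.8) = 480 × 122.2329 ≈ 58671.781 mm = 58.6718 m.

58.67 m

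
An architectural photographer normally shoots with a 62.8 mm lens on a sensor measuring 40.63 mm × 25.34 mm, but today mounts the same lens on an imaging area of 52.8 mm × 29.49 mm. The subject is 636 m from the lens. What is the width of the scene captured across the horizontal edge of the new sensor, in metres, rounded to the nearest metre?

The focal length stays 62.8 mm; the relevant sensor dimension is now w = 52.8 mm. Object distance dₒ = 636 m = 636000 mm.
Thin-lens field width W = w·(dₒ − f)/f = 52.8 × (636000 − 62.8)/62.8 ≈ 534673.315 mm = 534.673 m.

535 m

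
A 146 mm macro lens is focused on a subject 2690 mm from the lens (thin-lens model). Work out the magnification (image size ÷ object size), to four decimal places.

0.0574×

Thin lens: 1/f = 1/dₒ + 1/dᵢ → 1/dᵢ = 1/146 − 1/2690 = 0.0064776 mm⁻¹, so dᵢ ≈ 154.3789 mm.
Magnification m = dᵢ/dₒ = 154.3789/2690 ≈ 0.05739.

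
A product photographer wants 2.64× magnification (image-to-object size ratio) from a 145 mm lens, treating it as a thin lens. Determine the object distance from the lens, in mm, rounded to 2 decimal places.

199.92 mm

With m = dᵢ/dₒ and 1/f = 1/dₒ + 1/dᵢ, substituting dᵢ = m·dₒ gives 1/f = (1 + 1/m)/dₒ, hence dₒ = f·(1 + 1/m).
dₒ = 145 × (1 + 1/2.64) = 145 × 1.37879 ≈ 199.924 mm.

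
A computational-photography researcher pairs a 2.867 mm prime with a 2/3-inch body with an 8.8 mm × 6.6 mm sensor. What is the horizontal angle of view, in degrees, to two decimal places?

113.82°

Angle of view α = 2·arctan(w/2f) with w = 8.8 mm and f = 2.867 mm.
w/2f = 1.53471; arctan(1.53471) ≈ 56.9121°, so α ≈ 113.8242°.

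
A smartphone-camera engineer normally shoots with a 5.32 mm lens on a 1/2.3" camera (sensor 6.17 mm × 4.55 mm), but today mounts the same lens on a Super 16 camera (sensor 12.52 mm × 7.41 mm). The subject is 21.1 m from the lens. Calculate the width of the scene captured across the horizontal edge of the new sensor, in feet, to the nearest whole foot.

The focal length stays 5.32 mm; the relevant sensor dimension is now w = 12.52 mm. Object distance dₒ = 21.1 m = 21100 mm.
Thin-lens field width W = w·(dₒ − f)/f = 12.52 × (21100 − 5.32)/5.32 ≈ 49643.871 mm = 49643.871/304.8 ft = 162.874 ft.

163 ft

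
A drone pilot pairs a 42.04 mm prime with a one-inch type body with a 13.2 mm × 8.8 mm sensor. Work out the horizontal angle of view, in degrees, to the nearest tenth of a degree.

Angle of view α = 2·arctan(w/2f) with w = 13.2 mm and f = 42.04 mm.
w/2f = 0.15699; arctan(0.15699) ≈ 8.9222°, so α ≈ 17.8445°.

17.8°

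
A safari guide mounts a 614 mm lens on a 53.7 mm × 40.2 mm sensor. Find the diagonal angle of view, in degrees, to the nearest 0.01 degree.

Sensor diagonal = √(53.7² + 40.2²) = √4499.7300 ≈ 67.0800 mm.
Angle of view α = 2·arctan(d/2f) with d = 67.0800 mm and f = 614 mm.
d/2f = 0.05463; arctan(0.05463) ≈ 3.1267°, so α ≈ 6.2534°.

6.25°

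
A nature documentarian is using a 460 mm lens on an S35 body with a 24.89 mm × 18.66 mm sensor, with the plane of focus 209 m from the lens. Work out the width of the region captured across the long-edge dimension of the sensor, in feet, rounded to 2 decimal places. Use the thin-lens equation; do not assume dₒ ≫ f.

dₒ: 209 m = 209000 mm.
Similar triangles through the lens centre give W/dₒ = w/dᵢ; with 1/f = 1/dₒ + 1/dᵢ this gives W = w·(dₒ − f)/f.
W = 24.89 mm × (209000 − 460) / 460 = 24.89 × 453.3478 ≈ 11283.827 mm = 11283.827/304.8 ft = 37.0204 ft.

37.02 ft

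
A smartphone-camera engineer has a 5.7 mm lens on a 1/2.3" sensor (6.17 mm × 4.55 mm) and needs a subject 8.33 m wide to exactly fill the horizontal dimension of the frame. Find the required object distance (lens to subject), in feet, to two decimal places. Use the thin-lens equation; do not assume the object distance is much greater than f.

W: 8.33 m = 8330 mm.
Magnification m = w/W = dᵢ/dₒ; combined with 1/f = 1/dₒ + 1/dᵢ this gives dₒ = f·(1 + W/w).
dₒ = 5.7 mm × (1 + 8330/6.17) = 5.7 × 1351.0810 ≈ 7701.162 mm = 7701.162/304.8 ft = 25.2663 ft.

25.27 ft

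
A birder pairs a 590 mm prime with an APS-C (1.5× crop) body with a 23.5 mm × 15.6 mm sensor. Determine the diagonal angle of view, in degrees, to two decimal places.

2.74°

Sensor diagonal = √(23.5² + 15.6²) = √795.6100 ≈ 28.2066 mm.
Angle of view α = 2·arctan(d/2f) with d = 28.2066 mm and f = 590 mm.
d/2f = 0.02390; arctan(0.02390) ≈ 1.3693°, so α ≈ 2.7387°.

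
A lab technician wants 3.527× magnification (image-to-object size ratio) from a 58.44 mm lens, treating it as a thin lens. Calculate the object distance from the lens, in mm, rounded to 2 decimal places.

With m = dᵢ/dₒ and 1/f = 1/dₒ + 1/dᵢ, substituting dᵢ = m·dₒ gives 1/f = (1 + 1/m)/dₒ, hence dₒ = f·(1 + 1/m).
dₒ = 58.44 × (1 + 1/3.527) = 58.44 × 1.28353 ≈ 75.009 mm.

75.01 mm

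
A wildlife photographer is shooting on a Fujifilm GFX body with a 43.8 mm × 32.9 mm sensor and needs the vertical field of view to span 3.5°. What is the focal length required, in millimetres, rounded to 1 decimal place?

538.4 mm

From α = 2·arctan(h/2f) we get f = h / (2·tan(α/2)).
With h = 32.9 mm and α/2 = 1.75°, tan(α/2) ≈ 0.03055, so f ≈ 32.9 / 0.06111 ≈ 538.4128 mm.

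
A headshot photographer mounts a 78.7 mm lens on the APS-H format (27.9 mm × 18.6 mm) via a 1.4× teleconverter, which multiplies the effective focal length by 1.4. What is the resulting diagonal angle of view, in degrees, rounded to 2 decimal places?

17.30°

Effective focal length f = 78.7 × 1.4 = 110.18 mm.
Sensor diagonal = √(27.9² + 18.6²) = √1124.3700 ≈ 33.5316 mm.
α = 2·arctan(33.532 / (2 × 110.18)) = 2·arctan(0.15217) ≈ 17.3044°.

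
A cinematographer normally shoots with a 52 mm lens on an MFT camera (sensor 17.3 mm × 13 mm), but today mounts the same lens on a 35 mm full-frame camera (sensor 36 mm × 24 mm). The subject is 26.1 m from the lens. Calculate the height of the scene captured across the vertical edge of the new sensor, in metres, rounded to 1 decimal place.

12.0 m

The focal length stays 52 mm; the relevant sensor dimension is now h = 24 mm. Object distance dₒ = 26.1 m = 26100 mm.
Thin-lens field height W = h·(dₒ − f)/f = 24 × (26100 − 52)/52 ≈ 12022.154 mm = 12.0222 m.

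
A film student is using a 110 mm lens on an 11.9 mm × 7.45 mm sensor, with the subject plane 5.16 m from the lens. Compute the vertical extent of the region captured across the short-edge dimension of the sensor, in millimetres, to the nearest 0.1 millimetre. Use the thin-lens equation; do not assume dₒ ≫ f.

342.0 mm

dₒ: 5.16 m = 5160 mm.
Similar triangles through the lens centre give W/dₒ = h/dᵢ; with 1/f = 1/dₒ + 1/dᵢ this gives W = h·(dₒ − f)/f.
W = 7.45 mm × (5160 − 110) / 110 = 7.45 × 45.9091 ≈ 342.023 mm.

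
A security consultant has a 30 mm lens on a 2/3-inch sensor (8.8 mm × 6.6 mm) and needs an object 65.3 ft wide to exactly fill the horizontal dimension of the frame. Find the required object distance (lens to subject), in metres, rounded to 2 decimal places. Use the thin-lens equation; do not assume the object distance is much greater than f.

W: 65.3 ft × 304.8 mm/ft = 19903.44 mm.
Magnification m = w/W = dᵢ/dₒ; combined with 1/f = 1/dₒ + 1/dᵢ this gives dₒ = f·(1 + W/w).
dₒ = 30 mm × (1 + 19903.4/8.8) = 30 × 2262.7545 ≈ 67882.634 mm = 67.8826 m.

67.88 m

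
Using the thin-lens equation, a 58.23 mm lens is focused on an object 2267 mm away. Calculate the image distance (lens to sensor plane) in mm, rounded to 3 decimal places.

1/dᵢ = 1/f − 1/dₒ = 1/58.23 − 1/2267 = 0.0167322 mm⁻¹.
dᵢ = 1/0.0167322 ≈ 59.7651 mm.

59.765 mm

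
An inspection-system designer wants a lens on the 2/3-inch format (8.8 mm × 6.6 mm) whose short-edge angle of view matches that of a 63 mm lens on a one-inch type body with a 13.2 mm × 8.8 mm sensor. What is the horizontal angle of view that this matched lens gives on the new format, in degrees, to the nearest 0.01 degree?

Equal short-edge AOV ⇒ f₂ = f₁ · 6.6/8.8 = 63 × 0.75000 ≈ 47.2500 mm.
Horizontal AOV on the new format = 2·arctan(8.8 / (2 × 47.2500)) = 2·arctan(0.09312) ≈ 10.6403°.

10.64°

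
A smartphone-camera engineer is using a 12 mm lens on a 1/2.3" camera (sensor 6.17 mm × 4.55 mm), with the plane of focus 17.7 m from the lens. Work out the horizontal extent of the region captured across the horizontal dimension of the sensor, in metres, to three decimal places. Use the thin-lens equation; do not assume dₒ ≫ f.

dₒ: 17.7 m = 17700 mm.
Similar triangles through the lens centre give W/dₒ = w/dᵢ; with 1/f = 1/dₒ + 1/dᵢ this gives W = w·(dₒ − f)/f.
W = 6.17 mm × (17700 − 12) / 12 = 6.17 × 1474.0000 ≈ 9094.580 mm = 9.09458 m.

9.095 m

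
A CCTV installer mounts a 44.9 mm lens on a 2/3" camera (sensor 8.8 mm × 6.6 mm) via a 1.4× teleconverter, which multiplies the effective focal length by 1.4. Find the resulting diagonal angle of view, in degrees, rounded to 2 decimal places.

10.00°

Effective focal length f = 44.9 × 1.4 = 62.86 mm.
Sensor diagonal = √(8.8² + 6.6²) = √121.0000 ≈ 11.0000 mm.
α = 2·arctan(11.000 / (2 × 62.86)) = 2·arctan(0.08750) ≈ 10.0008°.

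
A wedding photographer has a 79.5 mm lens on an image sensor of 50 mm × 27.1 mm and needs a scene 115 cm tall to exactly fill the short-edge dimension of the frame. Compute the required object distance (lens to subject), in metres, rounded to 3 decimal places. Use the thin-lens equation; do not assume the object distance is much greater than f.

3.453 m

W: 115 cm = 1150 mm.
Magnification m = h/W = dᵢ/dₒ; combined with 1/f = 1/dₒ + 1/dᵢ this gives dₒ = f·(1 + W/h).
dₒ = 79.5 mm × (1 + 1150/27.1) = 79.5 × 43.4354 ≈ 3453.116 mm = 3.45312 m.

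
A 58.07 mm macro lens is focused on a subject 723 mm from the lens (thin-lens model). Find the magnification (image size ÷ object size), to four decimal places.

Thin lens: 1/f = 1/dₒ + 1/dᵢ → 1/dᵢ = 1/58.07 − 1/723 = 0.0158375 mm⁻¹, so dᵢ ≈ 63.1414 mm.
Magnification m = dᵢ/dₒ = 63.1414/723 ≈ 0.08733.

0.0873×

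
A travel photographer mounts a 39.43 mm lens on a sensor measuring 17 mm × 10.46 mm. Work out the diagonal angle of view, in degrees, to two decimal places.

28.41°

Sensor diagonal = √(17² + 10.46²) = √398.4116 ≈ 19.9603 mm.
Angle of view α = 2·arctan(d/2f) with d = 19.9603 mm and f = 39.43 mm.
d/2f = 0.25311; arctan(0.25311) ≈ 14.2038°, so α ≈ 28.4077°.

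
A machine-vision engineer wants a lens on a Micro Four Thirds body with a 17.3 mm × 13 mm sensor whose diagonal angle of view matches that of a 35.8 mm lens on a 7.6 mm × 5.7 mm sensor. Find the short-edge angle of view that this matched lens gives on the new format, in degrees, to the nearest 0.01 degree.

9.11°

Sensor diagonal = √(7.6² + 5.7²) = √90.2500 ≈ 9.5000 mm.
Sensor diagonal = √(17.3² + 13²) = √468.2900 ≈ 21.6400 mm.
Equal diagonal AOV ⇒ f₂ = f₁ · 21.6400/9.5000 = 35.8 × 2.27790 ≈ 81.5487 mm.
Short-edge AOV on the new format = 2·arctan(13 / (2 × 81.5487)) = 2·arctan(0.07971) ≈ 9.1145°.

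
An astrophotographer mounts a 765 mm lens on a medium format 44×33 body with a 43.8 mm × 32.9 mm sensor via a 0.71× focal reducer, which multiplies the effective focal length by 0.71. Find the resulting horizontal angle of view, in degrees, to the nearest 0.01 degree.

4.62°

Effective focal length f = 765 × 0.71 = 543.15 mm.
α = 2·arctan(43.8 / (2 × 543.15)) = 2·arctan(0.04032) ≈ 4.6179°.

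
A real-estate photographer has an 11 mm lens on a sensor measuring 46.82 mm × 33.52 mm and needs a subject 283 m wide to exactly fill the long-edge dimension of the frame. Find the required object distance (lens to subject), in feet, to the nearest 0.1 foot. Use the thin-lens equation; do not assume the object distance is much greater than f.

W: 283 m = 283000 mm.
Magnification m = w/W = dᵢ/dₒ; combined with 1/f = 1/dₒ + 1/dᵢ this gives dₒ = f·(1 + W/w).
dₒ = 11 mm × (1 + 283000/46.82) = 11 × 6045.4255 ≈ 66499.680 mm = 66499.680/304.8 ft = 218.175 ft.

218.2 ft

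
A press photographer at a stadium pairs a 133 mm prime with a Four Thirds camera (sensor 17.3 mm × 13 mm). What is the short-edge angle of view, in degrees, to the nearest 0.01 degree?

5.60°

Angle of view α = 2·arctan(h/2f) with h = 13 mm and f = 133 mm.
h/2f = 0.04887; arctan(0.04887) ≈ 2.7979°, so α ≈ 5.5959°.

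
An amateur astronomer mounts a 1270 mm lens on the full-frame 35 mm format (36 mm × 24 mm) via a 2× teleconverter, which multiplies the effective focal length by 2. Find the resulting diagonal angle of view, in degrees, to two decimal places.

Effective focal length f = 1270 × 2 = 2540 mm.
Sensor diagonal = √(36² + 24²) = √1872.0000 ≈ 43.2666 mm.
α = 2·arctan(43.267 / (2 × 2540)) = 2·arctan(0.00852) ≈ 0.9760°.

0.98°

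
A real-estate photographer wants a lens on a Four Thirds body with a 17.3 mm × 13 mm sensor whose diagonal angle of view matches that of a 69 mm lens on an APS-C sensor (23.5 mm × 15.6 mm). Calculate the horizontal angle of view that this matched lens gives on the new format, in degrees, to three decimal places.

18.561°

Sensor diagonal = √(23.5² + 15.6²) = √795.6100 ≈ 28.2066 mm.
Sensor diagonal = √(17.3² + 13²) = √468.2900 ≈ 21.6400 mm.
Equal diagonal AOV ⇒ f₂ = f₁ · 21.6400/28.2066 = 69 × 0.76720 ≈ 52.9366 mm.
Horizontal AOV on the new format = 2·arctan(17.3 / (2 × 52.9366)) = 2·arctan(0.16340) ≈ 18.5606°.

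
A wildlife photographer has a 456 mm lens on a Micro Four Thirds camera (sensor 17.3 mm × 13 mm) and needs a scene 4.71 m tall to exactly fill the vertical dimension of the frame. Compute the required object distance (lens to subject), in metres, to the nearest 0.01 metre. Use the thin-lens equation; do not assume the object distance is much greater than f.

W: 4.71 m = 4710 mm.
Magnification m = h/W = dᵢ/dₒ; combined with 1/f = 1/dₒ + 1/dᵢ this gives dₒ = f·(1 + W/h).
dₒ = 456 mm × (1 + 4710/13) = 456 × 363.3077 ≈ 165668.308 mm = 165.668 m.

165.67 m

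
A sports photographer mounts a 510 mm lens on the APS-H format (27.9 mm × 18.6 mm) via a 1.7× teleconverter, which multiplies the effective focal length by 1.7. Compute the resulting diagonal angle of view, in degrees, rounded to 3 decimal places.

Effective focal length f = 510 × 1.7 = 867 mm.
Sensor diagonal = √(27.9² + 18.6²) = √1124.3700 ≈ 33.5316 mm.
α = 2·arctan(33.532 / (2 × 867)) = 2·arctan(0.01934) ≈ 2.2157°.

2.216°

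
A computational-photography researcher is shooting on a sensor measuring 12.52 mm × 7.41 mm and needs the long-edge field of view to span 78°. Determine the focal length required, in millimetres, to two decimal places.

7.73 mm

From α = 2·arctan(w/2f) we get f = w / (2·tan(α/2)).
With w = 12.52 mm and α/2 = 39°, tan(α/2) ≈ 0.80978, so f ≈ 12.52 / 1.61957 ≈ 7.7305 mm.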